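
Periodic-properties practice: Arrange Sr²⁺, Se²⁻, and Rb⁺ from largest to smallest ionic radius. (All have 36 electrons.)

Se²⁻, Rb⁺, Sr²⁺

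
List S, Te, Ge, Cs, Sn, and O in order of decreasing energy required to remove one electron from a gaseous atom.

O > S > Te > Ge > Sn > Cs

O is in period 2, group 16; S is in period 3, group 16; Ge is in period 4, group 14; Sn is in period 5, group 14; Te is in period 5, group 16; Cs is in period 6, group 1.
First ionization energy rises across a period (greater Z_eff holds electrons more tightly) and falls down a group (valence electrons are farther from the nucleus).
Neither a single period nor a single group — weigh both effects.
Sn > Cs: relative to Cs, both the across-period and down-group shifts push Sn's first ionization energy up.
Ge > Sn: they share group 14; the group trend gives Ge the larger value.
Te > Ge: the two effects oppose for this pair; the across-period effect wins (869 vs 762 kJ/mol).
S > Te: they share group 16; the group trend gives S the larger value.
O > S: O sits above S in group 16, so the down-group effect alone puts O higher.
Tabulated first ionization energy (kJ/mol): O 1314, S 1000, Ge 762, Sn 709, Te 869, Cs 376.
So from highest to lowest: O > S > Te > Ge > Sn > Cs.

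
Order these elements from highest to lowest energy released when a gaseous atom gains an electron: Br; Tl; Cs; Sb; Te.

Br, Te, Sb, Cs, Tl

Br is in period 4, group 17; Sb is in period 5, group 15; Te is in period 5, group 16; Cs is in period 6, group 1; Tl is in period 6, group 13.
Electron affinity generally becomes more exothermic across a period toward the halogens and less exothermic down a group.
These span different periods and groups, so the two trends combine.
Cs > Tl: this pair runs against the simple trend — see the exception note.
Sb > Cs: both effects reinforce here, so Sb is clearly the higher of the two.
Te > Sb: Te lies to the right of Sb in period 5, so the across-period effect alone puts Te higher.
Br > Te: both effects reinforce here, so Br is clearly the higher of the two.
Note the exception: Cs has a higher electron affinity than Tl, contrary to the simple trend — Tl's ns²np¹ configuration gives only a small electron affinity — the sparsely filled np subshell binds an added electron weakly.
Tabulated electron affinity (kJ/mol): Br 325, Sb 103, Te 190, Cs 46, Tl 19.
So from highest to lowest: Br > Te > Sb > Cs > Tl.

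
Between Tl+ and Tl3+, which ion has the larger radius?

Tl+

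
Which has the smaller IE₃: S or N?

Consider each +2 ion: S²⁺ still has 4 valence electrons; N²⁺ still has 3 valence electrons.
All are still removing valence electrons, so compare the +2 ions as you would atoms: IE_3 generally rises across a period (higher Z_eff) and falls down a group (larger shell), subject to the usual subshell exceptions.
Valence configurations: S²⁺ [Ne]3s²3p², N²⁺ [He]2s²2p¹.
Tabulated IE_3 (kJ/mol): S 3357, N 4578.
Overall IE_3 order: S < N.

S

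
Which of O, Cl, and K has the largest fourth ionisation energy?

O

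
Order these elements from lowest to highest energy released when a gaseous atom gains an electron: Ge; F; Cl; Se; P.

P < Ge < Se < F < Cl

EA tends to increase across a period and decrease down a group, though the pattern is less regular than for IE or radius.
Here both period and group differ, so the two effects have to be weighed against each other.
Ge > P: this pair runs against the simple trend — see the exception note.
Se > Ge: both are in period 4; the period trend gives Se the larger value.
F > Se: both effects reinforce here, so F is clearly the higher of the two.
Cl > F: this pair runs against the simple trend — see the exception note.
Note the exception: Ge has a higher electron affinity than P, contrary to the simple trend — adding an electron to P's half-filled np³ subshell costs electron-pairing energy.
Note the exception: Cl has a higher electron affinity than F, contrary to the simple trend — F's small 2p subshell makes the incoming electron feel strong e⁻–e⁻ repulsion, so Cl actually releases more energy on gaining an electron.
For reference (kJ/mol): F 328, P 72, Cl 349, Ge 119, Se 195.
So from lowest to highest: P < Ge < Se < F < Cl.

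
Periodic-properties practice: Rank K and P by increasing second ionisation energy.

P < K

Consider each +1 ion: K⁺ is the bare [Ar] core; P⁺ still has 4 valence electrons.
Pulling an electron out of a noble-gas core costs far more than removing a remaining valence electron, so K sits at the high end of IE_2.
Approximate IE_2 values (kJ/mol): K 3052, P 1907.
Overall IE_2 order: P < K.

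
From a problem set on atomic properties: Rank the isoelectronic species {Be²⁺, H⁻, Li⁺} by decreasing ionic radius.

H⁻ > Li⁺ > Be²⁺

All of these have 2 electrons, so size is governed by nuclear charge alone: the more protons, the stronger the pull on the same electron cloud, and the smaller the ion.
Nuclear charges: Be²⁺ (Z=4), Li⁺ (Z=3), H⁻ (Z=1).
Largest to smallest: H⁻ > Li⁺ > Be²⁺.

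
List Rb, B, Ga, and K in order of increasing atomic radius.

B < Ga < K < Rb

B is in period 2, group 13; K is in period 4, group 1; Ga is in period 4, group 13; Rb is in period 5, group 1.
Moving right in a period, electrons are added to the same shell under a stronger nuclear pull, so atoms get smaller; moving down, a new shell is opened and atoms get larger.
Here both period and group differ, so the two effects have to be weighed against each other.
Ga > B: Ga sits below B in group 13, so the down-group effect alone puts Ga larger.
K > Ga: K lies to the left of Ga in period 4, so the across-period effect alone puts K larger.
Rb > K: Rb sits below K in group 1, so the down-group effect alone puts Rb larger.
Tabulated atomic radius (pm): B 85, K 196, Ga 124, Rb 210.
So from smallest to largest: B < Ga < K < Rb.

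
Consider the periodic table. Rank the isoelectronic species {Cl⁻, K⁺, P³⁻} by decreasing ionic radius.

All of these have 18 electrons, so size is governed by nuclear charge alone: the more protons, the stronger the pull on the same electron cloud, and the smaller the ion.
Nuclear charges: K⁺ (Z=19), Cl⁻ (Z=17), P³⁻ (Z=15).
Largest to smallest: P³⁻ > Cl⁻ > K⁺.

P³⁻, Cl⁻, K⁺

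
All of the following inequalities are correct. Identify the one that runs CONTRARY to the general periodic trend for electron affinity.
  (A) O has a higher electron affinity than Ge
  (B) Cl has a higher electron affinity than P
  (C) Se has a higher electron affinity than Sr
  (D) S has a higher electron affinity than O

(D)

The general trend: electron affinity increases across a period and decreases down a group.
(A) O (period 2, group 16) vs Ge (period 4, group 14): the stated order agrees with the simple trend.
(B) Cl (period 3, group 17) vs P (period 3, group 15): the stated order agrees with the simple trend.
(C) Se (period 4, group 16) vs Sr (period 5, group 2): the stated order agrees with the simple trend.
(D) S (period 3, group 16) vs O (period 2, group 16): the stated order contradicts the simple trend.
The exception is (D): the compact 2p subshell of O repels the added electron more than S's larger 3p does.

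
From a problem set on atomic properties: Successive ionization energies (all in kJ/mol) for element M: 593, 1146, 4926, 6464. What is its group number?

Group 2

Look for the largest jump between consecutive ionization energies: IE3/IE2 ≈ 4.3, far larger than any earlier ratio.
That jump marks the point where a core electron is being removed. So the atom has 2 valence electrons.
A main-group element with 2 valence electrons is in group 2.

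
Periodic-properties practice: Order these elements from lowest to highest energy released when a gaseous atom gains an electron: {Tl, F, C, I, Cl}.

Tl < C < I < F < Cl

C is in period 2, group 14; F is in period 2, group 17; Cl is in period 3, group 17; I is in period 5, group 17; Tl is in period 6, group 13.
Atoms with high Z_eff and room in the valence shell (especially the halogens) have the most exothermic electron affinities.
Neither a single period nor a single group — weigh both effects.
C > Tl: both effects reinforce here, so C is clearly the higher of the two.
I > C: period and group pull opposite ways; the across-period shift dominates (295 vs 122 kJ/mol).
F > I: they share group 17; the group trend gives F the larger value.
Cl > F: this pair runs against the simple trend — see the exception note.
Note the exception: Cl has a higher electron affinity than F, contrary to the simple trend — F's small 2p subshell makes the incoming electron feel strong e⁻–e⁻ repulsion, so Cl actually releases more energy on gaining an electron.
For reference (kJ/mol): C 122, F 328, Cl 349, I 295, Tl 19.
So from lowest to highest: Tl < C < I < F < Cl.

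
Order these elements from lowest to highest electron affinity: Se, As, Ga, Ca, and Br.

Ca is in period 4, group 2; Ga is in period 4, group 13; As is in period 4, group 15; Se is in period 4, group 16; Br is in period 4, group 17.
EA tends to increase across a period and decrease down a group, though the pattern is less regular than for IE or radius.
All lie in period 4, so electron affinity increases left to right.
So from lowest to highest: Ca < Ga < As < Se < Br.

Ca, Ga, As, Se, Br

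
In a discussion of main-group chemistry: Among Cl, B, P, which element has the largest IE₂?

Consider each +1 ion: Cl⁺ still has 6 valence electrons; B⁺ still has 2 valence electrons; P⁺ still has 4 valence electrons.
All are still removing valence electrons, so compare the +1 ions as you would atoms: IE_2 generally rises across a period (higher Z_eff) and falls down a group (larger shell), subject to the usual subshell exceptions.
Valence configurations: Cl⁺ [Ne]3s²3p⁴, B⁺ [He]2s², P⁺ [Ne]3s²3p².
The numbers (kJ/mol): Cl 2298, B 2427, P 1907.
Putting it together, IE_2: P < Cl < B.

B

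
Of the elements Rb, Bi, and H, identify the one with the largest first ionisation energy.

H

H is in period 1, group 1; Rb is in period 5, group 1; Bi is in period 6, group 15.
First ionization energy rises across a period (greater Z_eff holds electrons more tightly) and falls down a group (valence electrons are farther from the nucleus).
Here both period and group differ, so the two effects have to be weighed against each other.
Bi > Rb: the two effects oppose for this pair; the across-period effect wins (703 vs 403 kJ/mol).
H > Bi: the two effects oppose for this pair; the down-group effect wins (1312 vs 703 kJ/mol).
Tabulated first ionization energy (kJ/mol): H 1312, Rb 403, Bi 703.
The largest first ionisation energy among these belongs to H.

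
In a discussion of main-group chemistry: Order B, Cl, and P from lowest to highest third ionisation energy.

IE_3 is the cost of taking one more electron from the +2 cation: B²⁺ still has 1 valence electron; Cl²⁺ still has 5 valence electrons; P²⁺ still has 3 valence electrons.
All are still removing valence electrons, so compare the +2 ions as you would atoms: IE_3 generally rises across a period (higher Z_eff) and falls down a group (larger shell), subject to the usual subshell exceptions.
Valence configurations: B²⁺ [He]2s¹, Cl²⁺ [Ne]3s²3p³, P²⁺ [Ne]3s²3p¹.
The numbers (kJ/mol): B 3660, Cl 3822, P 2914.
Hence IE_3: P < B < Cl.

P < B < Cl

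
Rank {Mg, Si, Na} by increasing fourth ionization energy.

Si < Na < Mg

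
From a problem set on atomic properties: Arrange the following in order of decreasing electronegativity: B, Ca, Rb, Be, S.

S > B > Be > Ca > Rb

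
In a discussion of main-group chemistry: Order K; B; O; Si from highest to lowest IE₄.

B, O, K, Si

The fourth ionization energy removes an electron from the +3 ion. For each element: K³⁺ is already 2 electrons into the core; B³⁺ is the bare [He] core; O³⁺ still has 3 valence electrons; Si³⁺ still has 1 valence electron.
Usually core removal costs more than valence removal, but here the competition is close: a tightly held n=2 valence electron can cost more to remove than an n=3 core electron, so the actual values have to decide it.
Valence configurations: O³⁺ [He]2s²2p¹, Si³⁺ [Ne]3s¹.
Tabulated IE_4 (kJ/mol): K 5877, B 25026, O 7469, Si 4356.
Hence IE_4: Si < K < O < B.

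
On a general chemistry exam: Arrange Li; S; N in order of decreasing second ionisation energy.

Li > N > S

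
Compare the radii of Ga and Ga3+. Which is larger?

Forming Ga3+ removes 3 electrons from Ga. Fewer electrons for the same nuclear charge means less shielding and a higher Z_eff on the remaining electrons, and for main-group metals the entire outer shell is lost.
A cation is smaller than its parent atom: Ga3+ < Ga.

Ga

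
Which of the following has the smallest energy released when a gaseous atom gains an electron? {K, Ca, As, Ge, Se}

Ca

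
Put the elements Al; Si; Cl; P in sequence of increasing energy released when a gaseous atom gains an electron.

Al < P < Si < Cl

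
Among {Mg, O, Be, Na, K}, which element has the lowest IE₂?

The second ionization energy removes an electron from the +1 ion. For each element: Mg⁺ still has 1 valence electron; O⁺ still has 5 valence electrons; Be⁺ still has 1 valence electron; Na⁺ is the bare [Ne] core; K⁺ is the bare [Ar] core.
Usually core removal costs more than valence removal, but here the competition is close: a tightly held n=2 valence electron can cost more to remove than an n=3 core electron, so the actual values have to decide it.
Valence configurations: Mg⁺ [Ne]3s¹, O⁺ [He]2s²2p³, Be⁺ [He]2s¹.
Tabulated IE_2 (kJ/mol): Mg 1451, O 3388, Be 1757, Na 4562, K 3052.
So the second ionization energies run Mg < Be < K < O < Na.

Mg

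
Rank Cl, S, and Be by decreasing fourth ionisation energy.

After 3 electrons have been removed, what remains? Cl³⁺ still has 4 valence electrons; S³⁺ still has 3 valence electrons; Be³⁺ is already 1 electron into the core.
Core electrons are held far more tightly than valence electrons, so Be tops the IE_4 order.
Valence configurations: Cl³⁺ [Ne]3s²3p², S³⁺ [Ne]3s²3p¹.
Approximate IE_4 values (kJ/mol): Cl 5159, S 4556, Be 21007.
Hence IE_4: S < Cl < Be.

Be, Cl, S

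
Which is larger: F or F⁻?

F⁻

Forming F⁻ adds 1 electron to F. More electron–electron repulsion in the same shell, with unchanged nuclear charge, lets the cloud expand.
An anion is larger than its parent atom: F⁻ > F.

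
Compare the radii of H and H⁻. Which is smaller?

Forming H⁻ adds 1 electron to H. More electron–electron repulsion in the same shell, with unchanged nuclear charge, lets the cloud expand.
An anion is larger than its parent atom: H⁻ > H.

H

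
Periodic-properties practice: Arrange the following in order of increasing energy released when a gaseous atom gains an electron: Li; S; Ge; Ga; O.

Li is in period 2, group 1; O is in period 2, group 16; S is in period 3, group 16; Ga is in period 4, group 13; Ge is in period 4, group 14.
Electron affinity generally becomes more exothermic across a period toward the halogens and less exothermic down a group.
These span different periods and groups, so the two trends combine.
Li > Ga: period and group pull opposite ways; the down-group shift dominates (60 vs 29 kJ/mol).
Ge > Li: the two effects oppose for this pair; the across-period effect wins (119 vs 60 kJ/mol).
O > Ge: relative to Ge, both the across-period and down-group shifts push O's electron affinity up.
S > O: this pair runs against the simple trend — see the exception note.
Note the exception: S has a higher electron affinity than O, contrary to the simple trend — the compact 2p subshell of O repels the added electron more than S's larger 3p does.
Approximate values (kJ/mol): Li 60, O 141, S 200, Ga 29, Ge 119.
So from lowest to highest: Ga < Li < Ge < O < S.

Ga, Li, Ge, O, S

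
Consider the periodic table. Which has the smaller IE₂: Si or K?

Si

Consider each +1 ion: Si⁺ still has 3 valence electrons; K⁺ is the bare [Ar] core.
Pulling an electron out of a noble-gas core costs far more than removing a remaining valence electron, so K sits at the high end of IE_2.
Tabulated IE_2 (kJ/mol): Si 1577, K 3052.
Putting it together, IE_2: Si < K.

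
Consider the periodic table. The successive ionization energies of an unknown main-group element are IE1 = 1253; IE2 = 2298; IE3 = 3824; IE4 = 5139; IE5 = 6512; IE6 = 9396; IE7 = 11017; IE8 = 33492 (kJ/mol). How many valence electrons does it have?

Look for the largest jump between consecutive ionization energies: IE8/IE7 ≈ 3.0, far larger than any earlier ratio.
That jump marks the point where a core electron is being removed. So the atom has 7 valence electrons.

7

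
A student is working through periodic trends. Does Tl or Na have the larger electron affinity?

EA tends to increase across a period and decrease down a group, though the pattern is less regular than for IE or radius.
Neither a single period nor a single group — weigh both effects.
Na > Tl: period and group pull opposite ways; the down-group shift dominates (53 vs 19 kJ/mol).
Approximate values (kJ/mol): Na 53, Tl 19.
So Na has the larger electron affinity (Na > Tl).

Na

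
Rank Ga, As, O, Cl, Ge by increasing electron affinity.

O is in period 2, group 16; Cl is in period 3, group 17; Ga is in period 4, group 13; Ge is in period 4, group 14; As is in period 4, group 15.
Atoms with high Z_eff and room in the valence shell (especially the halogens) have the most exothermic electron affinities.
Neither a single period nor a single group — weigh both effects.
As > Ga: both are in period 4; the period trend gives As the larger value.
Ge > As: this pair runs against the simple trend — see the exception note.
O > Ge: both effects reinforce here, so O is clearly the higher of the two.
Cl > O: the two effects oppose for this pair; the across-period effect wins (349 vs 141 kJ/mol).
Note the exception: Ge has a higher electron affinity than As, contrary to the simple trend — adding an electron to As's half-filled 4p³ is unfavourable, so Ge (4p²) has the more exothermic EA.
Tabulated electron affinity (kJ/mol): O 141, Cl 349, Ga 29, Ge 119, As 78.
So from lowest to highest: Ga < As < Ge < O < Cl.

Ga < As < Ge < O < Cl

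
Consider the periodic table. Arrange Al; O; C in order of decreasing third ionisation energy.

Consider each +2 ion: Al²⁺ still has 1 valence electron; O²⁺ still has 4 valence electrons; C²⁺ still has 2 valence electrons.
All are still removing valence electrons, so compare the +2 ions as you would atoms: IE_3 generally rises across a period (higher Z_eff) and falls down a group (larger shell), subject to the usual subshell exceptions.
Valence configurations: Al²⁺ [Ne]3s¹, O²⁺ [He]2s²2p², C²⁺ [He]2s².
Tabulated IE_3 (kJ/mol): Al 2745, O 5300, C 4620.
So the third ionization energies run Al < C < O.

O, C, Al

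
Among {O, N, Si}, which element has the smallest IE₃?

Consider each +2 ion: O²⁺ still has 4 valence electrons; N²⁺ still has 3 valence electrons; Si²⁺ still has 2 valence electrons.
All are still removing valence electrons, so compare the +2 ions as you would atoms: IE_3 generally rises across a period (higher Z_eff) and falls down a group (larger shell), subject to the usual subshell exceptions.
Valence configurations: O²⁺ [He]2s²2p², N²⁺ [He]2s²2p¹, Si²⁺ [Ne]3s².
Approximate IE_3 values (kJ/mol): O 5300, N 4578, Si 3232.
Hence IE_3: Si < N < O.

Si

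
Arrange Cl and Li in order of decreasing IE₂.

IE_2 is the cost of taking one more electron from the +1 cation: Cl⁺ still has 6 valence electrons; Li⁺ is the bare [He] core.
Breaking into a closed-shell core is much more expensive than removing a leftover valence electron — Li has the largest IE_2 here.
Approximate IE_2 values (kJ/mol): Cl 2298, Li 7298.
Putting it together, IE_2: Cl < Li.

Li, Cl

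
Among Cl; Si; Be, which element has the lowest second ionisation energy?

Si

The second ionization energy removes an electron from the +1 ion. For each element: Cl⁺ still has 6 valence electrons; Si⁺ still has 3 valence electrons; Be⁺ still has 1 valence electron.
All are still removing valence electrons, so compare the +1 ions as you would atoms: IE_2 generally rises across a period (higher Z_eff) and falls down a group (larger shell), subject to the usual subshell exceptions.
Valence configurations: Cl⁺ [Ne]3s²3p⁴, Si⁺ [Ne]3s²3p¹, Be⁺ [He]2s¹.
Tabulated IE_2 (kJ/mol): Cl 2298, Si 1577, Be 1757.
Overall IE_2 order: Si < Be < Cl.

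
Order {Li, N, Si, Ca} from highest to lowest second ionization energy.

After 1 electron has been removed, what remains? Li⁺ is the bare [He] core; N⁺ still has 4 valence electrons; Si⁺ still has 3 valence electrons; Ca⁺ still has 1 valence electron.
Breaking into a closed-shell core is much more expensive than removing a leftover valence electron — Li has the largest IE_2 here.
Valence configurations: N⁺ [He]2s²2p², Si⁺ [Ne]3s²3p¹, Ca⁺ [Ar]4s¹.
Approximate IE_2 values (kJ/mol): Li 7298, N 2856, Si 1577, Ca 1145.
Putting it together, IE_2: Ca < Si < N < Li.

Li > N > Si > Ca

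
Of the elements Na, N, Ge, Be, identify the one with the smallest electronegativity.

Be is in period 2, group 2; N is in period 2, group 15; Na is in period 3, group 1; Ge is in period 4, group 14.
EN rises left→right (higher Z_eff, smaller atoms) and falls top→bottom (larger, more shielded atoms).
Here both period and group differ, so the two effects have to be weighed against each other.
Be > Na: relative to Na, both the across-period and down-group shifts push Be's electronegativity up.
Ge > Be: period and group pull opposite ways; the across-period shift dominates (2.01 vs 1.57).
N > Ge: both effects reinforce here, so N is clearly the higher of the two.
Approximate values (Pauling): Be 1.57, N 3.04, Na 0.93, Ge 2.01.
The smallest electronegativity among these belongs to Na.

Na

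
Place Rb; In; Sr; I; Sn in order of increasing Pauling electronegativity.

Rb < Sr < In < Sn < I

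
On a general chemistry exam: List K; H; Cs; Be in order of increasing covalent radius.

H < Be < K < Cs

Radius decreases left→right (rising Z_eff, same n) and increases top→bottom (higher n).
These span different periods and groups, so the two trends combine.
Be > H: the two effects oppose for this pair; the down-group effect wins (102 vs 32 pm).
K > Be: relative to Be, both the across-period and down-group shifts push K's atomic radius up.
Cs > K: they share group 1; the group trend gives Cs the larger value.
Approximate values (pm): H 32, Be 102, K 196, Cs 232.
So from smallest to largest: H < Be < K < Cs.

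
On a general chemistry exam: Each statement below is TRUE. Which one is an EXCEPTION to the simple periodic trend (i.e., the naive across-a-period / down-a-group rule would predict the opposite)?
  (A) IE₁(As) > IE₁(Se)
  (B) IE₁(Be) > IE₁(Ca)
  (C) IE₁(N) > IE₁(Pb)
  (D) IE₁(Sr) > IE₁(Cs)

The general trend: IE₁ increases across a period and decreases down a group.
(A) As (period 4, group 15) vs Se (period 4, group 16): the stated order contradicts the simple trend.
(B) Be (period 2, group 2) vs Ca (period 4, group 2): the stated order agrees with the simple trend.
(C) N (period 2, group 15) vs Pb (period 6, group 14): the stated order agrees with the simple trend.
(D) Sr (period 5, group 2) vs Cs (period 6, group 1): the stated order agrees with the simple trend.
The exception is (A): Se (4p⁴) ionizes more easily than half-filled As (4p³).

(A)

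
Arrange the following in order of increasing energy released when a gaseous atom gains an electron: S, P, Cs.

Cs < P < S

EA tends to increase across a period and decrease down a group, though the pattern is less regular than for IE or radius.
Neither a single period nor a single group — weigh both effects.
P > Cs: both effects reinforce here, so P is clearly the higher of the two.
S > P: both are in period 3; the period trend gives S the larger value.
Approximate values (kJ/mol): P 72, S 200, Cs 46.
So from lowest to highest: Cs < P < S.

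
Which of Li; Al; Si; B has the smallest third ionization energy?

Consider each +2 ion: Li²⁺ is already 1 electron into the core; Al²⁺ still has 1 valence electron; Si²⁺ still has 2 valence electrons; B²⁺ still has 1 valence electron.
Core electrons are held far more tightly than valence electrons, so Li tops the IE_3 order.
Valence configurations: Al²⁺ [Ne]3s¹, Si²⁺ [Ne]3s², B²⁺ [He]2s¹.
Tabulated IE_3 (kJ/mol): Li 11815, Al 2745, Si 3232, B 3660.
Putting it together, IE_3: Al < Si < B < Li.

Al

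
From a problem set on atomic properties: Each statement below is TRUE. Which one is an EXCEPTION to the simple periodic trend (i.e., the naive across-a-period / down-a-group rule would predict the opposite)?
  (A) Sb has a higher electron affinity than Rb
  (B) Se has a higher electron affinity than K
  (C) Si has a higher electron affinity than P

The general trend: electron affinity increases across a period and decreases down a group.
(A) Sb (period 5, group 15) vs Rb (period 5, group 1): the stated order agrees with the simple trend.
(B) Se (period 4, group 16) vs K (period 4, group 1): the stated order agrees with the simple trend.
(C) Si (period 3, group 14) vs P (period 3, group 15): the stated order contradicts the simple trend.
The exception is (C): adding an electron to P's half-filled 3p³ is unfavourable, so Si (3p²) has the more exothermic EA.

(C)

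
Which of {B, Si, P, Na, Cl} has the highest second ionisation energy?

After 1 electron has been removed, what remains? B⁺ still has 2 valence electrons; Si⁺ still has 3 valence electrons; P⁺ still has 4 valence electrons; Na⁺ is the bare [Ne] core; Cl⁺ still has 6 valence electrons.
Core electrons are held far more tightly than valence electrons, so Na tops the IE_2 order.
Valence configurations: B⁺ [He]2s², Si⁺ [Ne]3s²3p¹, P⁺ [Ne]3s²3p², Cl⁺ [Ne]3s²3p⁴.
Approximate IE_2 values (kJ/mol): B 2427, Si 1577, P 1907, Na 4562, Cl 2298.
Hence IE_2: Si < P < Cl < B < Na.

Na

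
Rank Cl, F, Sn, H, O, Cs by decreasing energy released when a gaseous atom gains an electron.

Cl > F > O > Sn > H > Cs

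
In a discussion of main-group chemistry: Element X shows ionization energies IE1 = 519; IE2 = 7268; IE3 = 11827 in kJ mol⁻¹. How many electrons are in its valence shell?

1

Look for the largest jump between consecutive ionization energies: IE2/IE1 ≈ 14.0, far larger than any earlier ratio.
That jump marks the point where a core electron is being removed. So the atom has 1 valence electron.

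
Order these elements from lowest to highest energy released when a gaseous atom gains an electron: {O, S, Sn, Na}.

Na < Sn < O < S

Adding an electron releases more energy for atoms nearer the top right (short of the noble gases).
Here both period and group differ, so the two effects have to be weighed against each other.
Sn > Na: the two effects oppose for this pair; the across-period effect wins (107 vs 53 kJ/mol).
O > Sn: both effects reinforce here, so O is clearly the higher of the two.
S > O: this pair runs against the simple trend — see the exception note.
Note the exception: S has a higher electron affinity than O, contrary to the simple trend — the compact 2p subshell of O repels the added electron more than S's larger 3p does.
Tabulated electron affinity (kJ/mol): O 141, Na 53, S 200, Sn 107.
So from lowest to highest: Na < Sn < O < S.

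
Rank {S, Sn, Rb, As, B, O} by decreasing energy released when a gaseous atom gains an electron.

S, O, Sn, As, Rb, B

EA tends to increase across a period and decrease down a group, though the pattern is less regular than for IE or radius.
These span different periods and groups, so the two trends combine.
Rb > B: this pair runs against the simple trend — see the exception note.
As > Rb: both effects reinforce here, so As is clearly the higher of the two.
Sn > As: this pair runs against the simple trend — see the exception note.
O > Sn: both effects reinforce here, so O is clearly the higher of the two.
S > O: this pair runs against the simple trend — see the exception note.
Note the exception: Rb has a higher electron affinity than B, contrary to the simple trend — B's ns²np¹ configuration gives only a small electron affinity — the sparsely filled np subshell binds an added electron weakly.
Note the exception: Sn has a higher electron affinity than As, contrary to the simple trend — adding an electron to As's half-filled np³ subshell costs electron-pairing energy.
Note the exception: S has a higher electron affinity than O, contrary to the simple trend — the compact 2p subshell of O repels the added electron more than S's larger 3p does.
For reference (kJ/mol): B 27, O 141, S 200, As 78, Rb 47, Sn 107.
So from highest to lowest: S > O > Sn > As > Rb > B.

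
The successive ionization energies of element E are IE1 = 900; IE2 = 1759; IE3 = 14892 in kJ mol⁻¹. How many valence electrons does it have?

2

Look for the largest jump between consecutive ionization energies: IE3/IE2 ≈ 8.5, far larger than any earlier ratio.
That jump marks the point where a core electron is being removed. So the atom has 2 valence electrons.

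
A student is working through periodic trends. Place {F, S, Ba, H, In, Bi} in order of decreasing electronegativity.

F, S, H, Bi, In, Ba

H is in period 1, group 1; F is in period 2, group 17; S is in period 3, group 16; In is in period 5, group 13; Ba is in period 6, group 2; Bi is in period 6, group 15.
Electronegativity increases across a period and decreases down a group, tracking effective nuclear charge and atomic size.
These span different periods and groups, so the two trends combine.
In > Ba: both effects reinforce here, so In is clearly the higher of the two.
Bi > In: period and group pull opposite ways; the across-period shift dominates (2.02 vs 1.78).
H > Bi: the two effects oppose for this pair; the down-group effect wins (2.20 vs 2.02).
S > H: the two effects oppose for this pair; the across-period effect wins (2.58 vs 2.20).
F > S: both effects reinforce here, so F is clearly the higher of the two.
Tabulated electronegativity (Pauling): H 2.20, F 3.98, S 2.58, In 1.78, Ba 0.89, Bi 2.02.
So from highest to lowest: F > S > H > Bi > In > Ba.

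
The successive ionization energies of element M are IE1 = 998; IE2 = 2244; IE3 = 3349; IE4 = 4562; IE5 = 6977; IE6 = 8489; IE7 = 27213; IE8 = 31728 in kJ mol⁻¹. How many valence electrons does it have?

6

Look for the largest jump between consecutive ionization energies: IE7/IE6 ≈ 3.2, far larger than any earlier ratio.
That jump marks the point where a core electron is being removed. So the atom has 6 valence electrons.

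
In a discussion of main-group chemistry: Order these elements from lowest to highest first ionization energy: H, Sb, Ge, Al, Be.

Al < Ge < Sb < Be < H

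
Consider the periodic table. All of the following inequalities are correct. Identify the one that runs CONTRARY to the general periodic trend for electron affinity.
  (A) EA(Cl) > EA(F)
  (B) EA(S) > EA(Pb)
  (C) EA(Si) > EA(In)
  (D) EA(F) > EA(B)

(A)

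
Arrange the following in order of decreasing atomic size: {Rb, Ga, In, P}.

P is in period 3, group 15; Ga is in period 4, group 13; Rb is in period 5, group 1; In is in period 5, group 13.
Atomic radius shrinks across a period as nuclear charge pulls the same shell inward, and grows down a group as new shells are added.
Neither a single period nor a single group — weigh both effects.
Ga > P: relative to P, both the across-period and down-group shifts push Ga's atomic radius up.
In > Ga: In sits below Ga in group 13, so the down-group effect alone puts In larger.
Rb > In: both are in period 5; the period trend gives Rb the larger value.
Tabulated atomic radius (pm): P 111, Ga 124, Rb 210, In 142.
So from largest to smallest: Rb > In > Ga > P.

Rb > In > Ga > P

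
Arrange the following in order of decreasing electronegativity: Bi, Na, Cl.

Cl > Bi > Na

Na is in period 3, group 1; Cl is in period 3, group 17; Bi is in period 6, group 15.
Atoms toward the upper right of the periodic table pull bonding electrons most strongly.
These span different periods and groups, so the two trends combine.
Bi > Na: the two effects oppose for this pair; the across-period effect wins (2.02 vs 0.93).
Cl > Bi: relative to Bi, both the across-period and down-group shifts push Cl's electronegativity up.
For reference (Pauling): Na 0.93, Cl 3.16, Bi 2.02.
So from highest to lowest: Cl > Bi > Na.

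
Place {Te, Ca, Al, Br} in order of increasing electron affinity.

Ca < Al < Te < Br

Al is in period 3, group 13; Ca is in period 4, group 2; Br is in period 4, group 17; Te is in period 5, group 16.
Atoms with high Z_eff and room in the valence shell (especially the halogens) have the most exothermic electron affinities.
Here both period and group differ, so the two effects have to be weighed against each other.
Al > Ca: both effects reinforce here, so Al is clearly the higher of the two.
Te > Al: the two effects oppose for this pair; the across-period effect wins (190 vs 42 kJ/mol).
Br > Te: both effects reinforce here, so Br is clearly the higher of the two.
For reference (kJ/mol): Al 42, Ca 2, Br 325, Te 190.
So from lowest to highest: Ca < Al < Te < Br.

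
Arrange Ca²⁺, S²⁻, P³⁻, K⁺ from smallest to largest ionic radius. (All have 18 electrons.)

All of these have 18 electrons, so size is governed by nuclear charge alone: the more protons, the stronger the pull on the same electron cloud, and the smaller the ion.
Nuclear charges: Ca²⁺ (Z=20), K⁺ (Z=19), S²⁻ (Z=16), P³⁻ (Z=15).
Smallest to largest: Ca²⁺ < K⁺ < S²⁻ < P³⁻.

Ca²⁺ < K⁺ < S²⁻ < P³⁻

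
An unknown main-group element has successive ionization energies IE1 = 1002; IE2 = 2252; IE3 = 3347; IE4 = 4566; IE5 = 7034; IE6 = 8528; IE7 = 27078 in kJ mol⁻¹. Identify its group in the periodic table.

Group 16

Look for the largest jump between consecutive ionization energies: IE7/IE6 ≈ 3.2, far larger than any earlier ratio.
That jump marks the point where a core electron is being removed. So the atom has 6 valence electrons.
A main-group element with 6 valence electrons is in group 16.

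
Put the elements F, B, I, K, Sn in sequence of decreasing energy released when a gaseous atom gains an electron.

F > I > Sn > K > B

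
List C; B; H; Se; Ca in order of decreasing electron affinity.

Atoms with high Z_eff and room in the valence shell (especially the halogens) have the most exothermic electron affinities.
Here both period and group differ, so the two effects have to be weighed against each other.
B > Ca: relative to Ca, both the across-period and down-group shifts push B's electron affinity up.
H > B: period and group pull opposite ways; the down-group shift dominates (73 vs 27 kJ/mol).
C > H: period and group pull opposite ways; the across-period shift dominates (122 vs 73 kJ/mol).
Se > C: period and group pull opposite ways; the across-period shift dominates (195 vs 122 kJ/mol).
Approximate values (kJ/mol): H 73, B 27, C 122, Ca 2, Se 195.
So from highest to lowest: Se > C > H > B > Ca.

Se, C, H, B, Ca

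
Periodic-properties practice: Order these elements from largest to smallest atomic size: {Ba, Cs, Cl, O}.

Cs, Ba, Cl, O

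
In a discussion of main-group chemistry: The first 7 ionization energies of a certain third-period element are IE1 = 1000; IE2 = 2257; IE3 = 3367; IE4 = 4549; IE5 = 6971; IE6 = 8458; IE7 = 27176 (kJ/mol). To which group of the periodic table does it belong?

Look for the largest jump between consecutive ionization energies: IE7/IE6 ≈ 3.2, far larger than any earlier ratio.
That jump marks the point where a core electron is being removed. So the atom has 6 valence electrons.
A main-group element with 6 valence electrons is in group 16.

Group 16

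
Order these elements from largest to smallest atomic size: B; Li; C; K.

K > Li > B > C

Li is in period 2, group 1; B is in period 2, group 13; C is in period 2, group 14; K is in period 4, group 1.
Radius decreases left→right (rising Z_eff, same n) and increases top→bottom (higher n).
Here both period and group differ, so the two effects have to be weighed against each other.
B > C: B lies to the left of C in period 2, so the across-period effect alone puts B larger.
Li > B: both are in period 2; the period trend gives Li the larger value.
K > Li: K sits below Li in group 1, so the down-group effect alone puts K larger.
Approximate values (pm): Li 133, B 85, C 75, K 196.
So from largest to smallest: K > Li > B > C.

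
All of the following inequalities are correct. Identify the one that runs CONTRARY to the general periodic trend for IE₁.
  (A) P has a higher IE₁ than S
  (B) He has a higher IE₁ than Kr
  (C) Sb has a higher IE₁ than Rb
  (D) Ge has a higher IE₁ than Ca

(A)

The general trend: IE₁ increases across a period and decreases down a group.
(A) P (period 3, group 15) vs S (period 3, group 16): the stated order contradicts the simple trend.
(B) He (period 1, group 18) vs Kr (period 4, group 18): the stated order agrees with the simple trend.
(C) Sb (period 5, group 15) vs Rb (period 5, group 1): the stated order agrees with the simple trend.
(D) Ge (period 4, group 14) vs Ca (period 4, group 2): the stated order agrees with the simple trend.
The exception is (A): S (3p⁴) ionizes more easily than half-filled P (3p³) because the paired 3p electron in S is pushed out by e⁻–e⁻ repulsion.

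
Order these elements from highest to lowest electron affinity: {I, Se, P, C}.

I, Se, C, P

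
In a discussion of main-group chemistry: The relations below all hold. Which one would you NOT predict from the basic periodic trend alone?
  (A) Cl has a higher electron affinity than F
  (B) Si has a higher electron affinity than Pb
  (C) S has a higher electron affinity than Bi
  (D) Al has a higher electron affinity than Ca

The general trend: electron affinity increases across a period and decreases down a group.
(A) Cl (period 3, group 17) vs F (period 2, group 17): the stated order contradicts the simple trend.
(B) Si (period 3, group 14) vs Pb (period 6, group 14): the stated order agrees with the simple trend.
(C) S (period 3, group 16) vs Bi (period 6, group 15): the stated order agrees with the simple trend.
(D) Al (period 3, group 13) vs Ca (period 4, group 2): the stated order agrees with the simple trend.
The exception is (A): F's small 2p subshell makes the incoming electron feel strong e⁻–e⁻ repulsion, so Cl actually releases more energy on gaining an electron.

(A)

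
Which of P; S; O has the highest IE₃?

O

IE_3 is the cost of taking one more electron from the +2 cation: P²⁺ still has 3 valence electrons; S²⁺ still has 4 valence electrons; O²⁺ still has 4 valence electrons.
All are still removing valence electrons, so compare the +2 ions as you would atoms: IE_3 generally rises across a period (higher Z_eff) and falls down a group (larger shell), subject to the usual subshell exceptions.
Valence configurations: P²⁺ [Ne]3s²3p¹, S²⁺ [Ne]3s²3p², O²⁺ [He]2s²2p².
The numbers (kJ/mol): P 2914, S 3357, O 5300.
Putting it together, IE_3: P < S < O.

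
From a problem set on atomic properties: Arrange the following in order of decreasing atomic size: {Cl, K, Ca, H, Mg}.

H is in period 1, group 1; Mg is in period 3, group 2; Cl is in period 3, group 17; K is in period 4, group 1; Ca is in period 4, group 2.
Across a period the added protons contract the valence shell; down a group each new principal shell makes the atom larger.
These span different periods and groups, so the two trends combine.
Cl > H: period and group pull opposite ways; the down-group shift dominates (99 vs 32 pm).
Mg > Cl: Mg lies to the left of Cl in period 3, so the across-period effect alone puts Mg larger.
Ca > Mg: Ca sits below Mg in group 2, so the down-group effect alone puts Ca larger.
K > Ca: both are in period 4; the period trend gives K the larger value.
For reference (pm): H 32, Mg 139, Cl 99, K 196, Ca 171.
So from largest to smallest: K > Ca > Mg > Cl > H.

K > Ca > Mg > Cl > H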